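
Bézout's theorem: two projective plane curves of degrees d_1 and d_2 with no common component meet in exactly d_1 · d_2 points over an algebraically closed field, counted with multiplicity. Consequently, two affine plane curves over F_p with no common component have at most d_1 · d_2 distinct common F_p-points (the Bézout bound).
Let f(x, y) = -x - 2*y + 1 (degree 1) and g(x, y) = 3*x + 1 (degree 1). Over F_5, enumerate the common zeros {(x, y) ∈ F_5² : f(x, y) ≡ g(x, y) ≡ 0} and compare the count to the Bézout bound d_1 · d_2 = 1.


Common zeros: {(3, 4)}; count = 1; Bézout bound = 1.

deg(f) = 1, deg(g) = 1, so Bézout bound = 1.
Scan x ∈ F_5. For each x, list the y ∈ F_5 with f(x, y) ≡ 0 and those with g(x, y) ≡ 0 (mod 5); the common zeros in that column are the intersection.
  x = 0: f ≡ 0 at y ∈ {3}; g ≡ 0 at y ∈ ∅; common: ∅.
  x = 1: f ≡ 0 at y ∈ {0}; g ≡ 0 at y ∈ ∅; common: ∅.
  x = 2: f ≡ 0 at y ∈ {2}; g ≡ 0 at y ∈ ∅; common: ∅.
  x = 3: f ≡ 0 at y ∈ {4}; g ≡ 0 at y ∈ {0, 1, 2, 3, 4}; common: {4}.
  x = 4: f ≡ 0 at y ∈ {1}; g ≡ 0 at y ∈ ∅; common: ∅.
Collecting: common zeros = {(3, 4)}, so the count is 1.
Comparison with the Bézout bound: 1 ≤ 1 = deg(f)·deg(g), as expected for curves with no common component (the bound is attained).


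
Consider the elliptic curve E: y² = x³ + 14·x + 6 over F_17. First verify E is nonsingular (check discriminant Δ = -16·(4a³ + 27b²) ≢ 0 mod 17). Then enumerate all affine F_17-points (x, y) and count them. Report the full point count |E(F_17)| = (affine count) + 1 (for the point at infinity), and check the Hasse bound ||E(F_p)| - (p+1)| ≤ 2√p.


Affine points = {(1, 2), (1, 15), (2, 5), (2, 12), (6, 0), (8, 1), (8, 16), (12, 7), (12, 10), (15, 2), (15, 15), (16, 5), (16, 12)}; affine count = 13; |E(F_17)| = 14.

Discriminant check: Δ ∝ 4a³ + 27b² = 4·14³ + 27·6² = 4·2744 + 27·36 ≡ 14 (mod 17). Nonzero ⇒ E is nonsingular.
For each x ∈ F_17, compute rhs = x³ + 14·x + 6 mod 17, then count y ∈ F_17 with y² ≡ rhs.
  x = 0: rhs = 6, matching y values: none (0 points).
  x = 1: rhs = 4, matching y values: 2, 15 (2 points).
  x = 2: rhs = 8, matching y values: 5, 12 (2 points).
  x = 3: rhs = 7, matching y values: none (0 points).
  x = 4: rhs = 7, matching y values: none (0 points).
  x = 5: rhs = 14, matching y values: none (0 points).
  x = 6: rhs = 0, matching y values: 0 (1 points).
  x = 7: rhs = 5, matching y values: none (0 points).
  x = 8: rhs = 1, matching y values: 1, 16 (2 points).
  x = 9: rhs = 11, matching y values: none (0 points).
  x = 10: rhs = 7, matching y values: none (0 points).
  x = 11: rhs = 12, matching y values: none (0 points).
  x = 12: rhs = 15, matching y values: 7, 10 (2 points).
  x = 13: rhs = 5, matching y values: none (0 points).
  x = 14: rhs = 5, matching y values: none (0 points).
  x = 15: rhs = 4, matching y values: 2, 15 (2 points).
  x = 16: rhs = 8, matching y values: 5, 12 (2 points).
Total affine count: 13.
Full point count |E(F_17)| = 13 + 1 = 14.
Hasse bound: |14 − (17+1)| = |-4| = 4 ≤ 2√17 ≈ 8.2462 ✓.


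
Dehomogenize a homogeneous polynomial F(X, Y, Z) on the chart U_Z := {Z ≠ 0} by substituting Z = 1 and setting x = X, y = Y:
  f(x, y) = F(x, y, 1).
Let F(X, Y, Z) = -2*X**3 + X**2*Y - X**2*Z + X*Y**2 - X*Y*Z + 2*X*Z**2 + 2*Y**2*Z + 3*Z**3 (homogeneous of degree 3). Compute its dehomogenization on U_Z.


f(x, y) = -2*x**3 + x**2*y - x**2 + x*y**2 - x*y + 2*x + 2*y**2 + 3

On U_Z we set Z = 1. Each monomial c·X^i·Y^j·Z^k in F becomes c·x^i·y^j·1^k = c·x^i·y^j.
Substituting Z = 1: F(X, Y, 1) = -2*x**3 + x**2*y - x**2 + x*y**2 - x*y + 2*x + 2*y**2 + 3.
Note: deg(f) ≤ deg(F) = 3; strict inequality happens when F is divisible by Z (lost terms).


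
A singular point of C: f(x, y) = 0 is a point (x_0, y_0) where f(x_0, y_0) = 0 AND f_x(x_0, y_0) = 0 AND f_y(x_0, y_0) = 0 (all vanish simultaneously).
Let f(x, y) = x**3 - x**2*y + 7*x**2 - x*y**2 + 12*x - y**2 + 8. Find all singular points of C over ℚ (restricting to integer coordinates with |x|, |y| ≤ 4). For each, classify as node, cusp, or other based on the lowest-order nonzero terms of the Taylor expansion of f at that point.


Singular points: {(-2, 2)}; classification: node.

Compute partial derivatives:
  f_x = 3*x**2 - 2*x*y + 14*x - y**2 + 12.
  f_y = -x**2 - 2*x*y - 2*y.
Scan x_0 ∈ {−4, ..., 4}. For each x_0, f_y(x_0, y) is a polynomial in y; find its integer roots y ∈ {−4, ..., 4}, then test f_x and f at those candidates.
  x = -4: f_y(-4, y) = 6*y - 16; no integer root y with |y| ≤ 4.
  x = -3: f_y(-3, y) = 4*y - 9; no integer root y with |y| ≤ 4.
  x = -2: f_y(-2, y) = 2*y - 4; vanishes at y ∈ {2}. (-2, 2): f_x = 0, f = 0 — SINGULAR.
  x = -1: f_y(-1, y) = -1; no integer root y with |y| ≤ 4.
  x = 0: f_y(0, y) = -2*y; vanishes at y ∈ {0}. (0, 0): f_x = 12 ≠ 0.
  x = 1: f_y(1, y) = -4*y - 1; no integer root y with |y| ≤ 4.
  x = 2: f_y(2, y) = -6*y - 4; no integer root y with |y| ≤ 4.
  x = 3: f_y(3, y) = -8*y - 9; no integer root y with |y| ≤ 4.
  x = 4: f_y(4, y) = -10*y - 16; no integer root y with |y| ≤ 4.
Only singular point on the grid: (-2, 2).
Classify: substitute x = -2 + u, y = 2 + v and expand: f = u**3 - u**2*v - u**2 - u*v**2 + v**2.
No constant or linear terms (consistent with a singular point). Quadratic part: -u**2 + v**2. Cubic part: u**3 - u**2*v - u*v**2.
The quadratic part v**2 - u**2 = (v − u)(v + u) splits into two distinct linear factors, so there are two distinct tangent lines y − 2 = ±(x − -2) — this is a node (ordinary double point).
Classification: node.


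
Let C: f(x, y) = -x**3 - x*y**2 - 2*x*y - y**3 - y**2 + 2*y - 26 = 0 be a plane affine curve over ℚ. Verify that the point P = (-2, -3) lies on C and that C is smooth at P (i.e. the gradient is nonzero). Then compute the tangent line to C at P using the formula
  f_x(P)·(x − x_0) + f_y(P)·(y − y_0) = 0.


Tangent line at P: -15*x - 27*y - 111 = 0.

Step 1: f(-2, -3) = 0, so P lies on C.
Step 2: partial derivatives
  f_x(x, y) = -3*x**2 - y**2 - 2*y, f_y(x, y) = -2*x*y - 2*x - 3*y**2 - 2*y + 2.
  f_x(P) = -15, f_y(P) = -27 (gradient nonzero, so P is smooth).
Step 3: tangent line at P: -15·(x − -2) + -27·(y − -3) = 0.
Expanding: -15*x - 27*y - 111 = 0.


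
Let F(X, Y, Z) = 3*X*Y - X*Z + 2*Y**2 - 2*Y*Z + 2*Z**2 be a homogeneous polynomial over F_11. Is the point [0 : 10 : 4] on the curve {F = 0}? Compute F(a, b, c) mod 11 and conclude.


F(0,10,4) ≡ 9 (mod 11); P is NOT on the curve.

Evaluate F(0, 10, 4) term-by-term (mod 11).
  3*X*Y ↦ 3·0·10·1 = 0
  -X*Z ↦ -1·0·1·4 = 0
  2*Y**2 ↦ 2·1·100·1 = 200
  -2*Y*Z ↦ -2·1·10·4 = -80
  2*Z**2 ↦ 2·1·1·16 = 32
Sum: F(0, 10, 4) = (0) + (0) + (200) + (-80) + (32) = 152.
Reducing mod 11: 152 ≡ 9 (mod 11).
Since F(a, b, c) ≡ 9 ≠ 0 (mod 11), P does NOT lie on the curve.


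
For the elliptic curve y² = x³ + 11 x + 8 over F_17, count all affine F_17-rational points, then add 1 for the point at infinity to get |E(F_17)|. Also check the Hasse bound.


Affine points = {(0, 5), (0, 12), (2, 2), (2, 15), (3, 0), (5, 1), (5, 16), (6, 1), (6, 16), (8, 8), (8, 9), (10, 8), (10, 9), (11, 7), (11, 10), (12, 7), (12, 10), (13, 6), (13, 11), (14, 4), (14, 13), (16, 8), (16, 9)}; affine count = 23; |E(F_17)| = 24.

Discriminant check: Δ ∝ 4a³ + 27b² = 4·11³ + 27·8² = 4·1331 + 27·64 ≡ 14 (mod 17). Nonzero ⇒ E is nonsingular.
For each x ∈ F_17, compute rhs = x³ + 11·x + 8 mod 17, then count y ∈ F_17 with y² ≡ rhs.
  x = 0: rhs = 8, matching y values: 5, 12 (2 points).
  x = 1: rhs = 3, matching y values: none (0 points).
  x = 2: rhs = 4, matching y values: 2, 15 (2 points).
  x = 3: rhs = 0, matching y values: 0 (1 points).
  x = 4: rhs = 14, matching y values: none (0 points).
  x = 5: rhs = 1, matching y values: 1, 16 (2 points).
  x = 6: rhs = 1, matching y values: 1, 16 (2 points).
  x = 7: rhs = 3, matching y values: none (0 points).
  x = 8: rhs = 13, matching y values: 8, 9 (2 points).
  x = 9: rhs = 3, matching y values: none (0 points).
  x = 10: rhs = 13, matching y values: 8, 9 (2 points).
  x = 11: rhs = 15, matching y values: 7, 10 (2 points).
  x = 12: rhs = 15, matching y values: 7, 10 (2 points).
  x = 13: rhs = 2, matching y values: 6, 11 (2 points).
  x = 14: rhs = 16, matching y values: 4, 13 (2 points).
  x = 15: rhs = 12, matching y values: none (0 points).
  x = 16: rhs = 13, matching y values: 8, 9 (2 points).
Total affine count: 23.
Full point count |E(F_17)| = 23 + 1 = 24.
Hasse bound: |24 − (17+1)| = |6| = 6 ≤ 2√17 ≈ 8.2462 ✓.


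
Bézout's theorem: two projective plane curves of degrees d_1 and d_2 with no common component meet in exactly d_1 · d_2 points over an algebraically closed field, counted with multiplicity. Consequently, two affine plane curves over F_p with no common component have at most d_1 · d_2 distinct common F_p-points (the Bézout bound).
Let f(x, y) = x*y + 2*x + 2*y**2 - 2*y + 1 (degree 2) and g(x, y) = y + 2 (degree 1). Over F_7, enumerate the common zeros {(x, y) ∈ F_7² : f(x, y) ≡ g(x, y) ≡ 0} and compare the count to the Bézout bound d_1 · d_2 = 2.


Common zeros: ∅; count = 0; Bézout bound = 2.

deg(f) = 2, deg(g) = 1, so Bézout bound = 2.
Scan x ∈ F_7. For each x, list the y ∈ F_7 with f(x, y) ≡ 0 and those with g(x, y) ≡ 0 (mod 7); the common zeros in that column are the intersection.
  x = 0: f ≡ 0 at y ∈ ∅; g ≡ 0 at y ∈ {5}; common: ∅.
  x = 1: f ≡ 0 at y ∈ ∅; g ≡ 0 at y ∈ {5}; common: ∅.
  x = 2: f ≡ 0 at y ∈ {1, 6}; g ≡ 0 at y ∈ {5}; common: ∅.
  x = 3: f ≡ 0 at y ∈ {0, 3}; g ≡ 0 at y ∈ {5}; common: ∅.
  x = 4: f ≡ 0 at y ∈ {2, 4}; g ≡ 0 at y ∈ {5}; common: ∅.
  x = 5: f ≡ 0 at y ∈ ∅; g ≡ 0 at y ∈ {5}; common: ∅.
  x = 6: f ≡ 0 at y ∈ ∅; g ≡ 0 at y ∈ {5}; common: ∅.
Collecting: common zeros = ∅, so the count is 0.
Comparison with the Bézout bound: 0 ≤ 2 = deg(f)·deg(g), as expected for curves with no common component (the affine F_7-count falls short of the bound because intersections may lie at infinity, over extension fields, or carry multiplicity).


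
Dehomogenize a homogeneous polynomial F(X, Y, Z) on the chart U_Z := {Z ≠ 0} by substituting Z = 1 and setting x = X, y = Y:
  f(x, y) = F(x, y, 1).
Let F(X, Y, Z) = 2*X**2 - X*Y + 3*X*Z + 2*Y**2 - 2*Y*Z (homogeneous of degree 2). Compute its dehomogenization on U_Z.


f(x, y) = 2*x**2 - x*y + 3*x + 2*y**2 - 2*y

On U_Z we set Z = 1. Each monomial c·X^i·Y^j·Z^k in F becomes c·x^i·y^j·1^k = c·x^i·y^j.
Substituting Z = 1: F(X, Y, 1) = 2*x**2 - x*y + 3*x + 2*y**2 - 2*y.
Note: deg(f) ≤ deg(F) = 2; strict inequality happens when F is divisible by Z (lost terms).


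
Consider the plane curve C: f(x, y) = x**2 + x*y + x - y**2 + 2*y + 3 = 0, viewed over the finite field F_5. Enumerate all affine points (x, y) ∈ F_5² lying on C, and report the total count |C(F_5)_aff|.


Affine F_5-points: {(0, 3), (0, 4), (1, 0), (1, 3), (3, 0)}; count = 5.

For each of the 25 pairs (x, y) ∈ F_5², evaluate f(x, y) mod 5. Record the zeros.
  x = 0: [0↦3, 1↦4, 2↦3, 3↦0, 4↦0]  zeros at y ∈ {3, 4}
  x = 1: [0↦0, 1↦2, 2↦2, 3↦0, 4↦1]  zeros at y ∈ {0, 3}
  x = 2: [0↦4, 1↦2, 2↦3, 3↦2, 4↦4]  zeros at y ∈ ∅
  x = 3: [0↦0, 1↦4, 2↦1, 3↦1, 4↦4]  zeros at y ∈ {0}
  x = 4: [0↦3, 1↦3, 2↦1, 3↦2, 4↦1]  zeros at y ∈ ∅
Collecting zeros: affine points = {(0, 3), (0, 4), (1, 0), (1, 3), (3, 0)}.
Total count |C(F_5)_aff| = 5.


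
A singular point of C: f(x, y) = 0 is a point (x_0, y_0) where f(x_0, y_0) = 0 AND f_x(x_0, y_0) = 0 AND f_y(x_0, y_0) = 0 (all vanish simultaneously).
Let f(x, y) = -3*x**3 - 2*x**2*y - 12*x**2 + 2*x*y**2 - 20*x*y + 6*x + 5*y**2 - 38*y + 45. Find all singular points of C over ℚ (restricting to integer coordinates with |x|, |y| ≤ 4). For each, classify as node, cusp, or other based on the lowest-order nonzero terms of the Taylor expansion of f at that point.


Singular points: {(-2, 3)}; classification: cusp.

Compute partial derivatives:
  f_x = -9*x**2 - 4*x*y - 24*x + 2*y**2 - 20*y + 6.
  f_y = -2*x**2 + 4*x*y - 20*x + 10*y - 38.
Scan x_0 ∈ {−4, ..., 4}. For each x_0, f_y(x_0, y) is a polynomial in y; find its integer roots y ∈ {−4, ..., 4}, then test f_x and f at those candidates.
  x = -4: f_y(-4, y) = 10 - 6*y; no integer root y with |y| ≤ 4.
  x = -3: f_y(-3, y) = 4 - 2*y; vanishes at y ∈ {2}. (-3, 2): f_x = -11 ≠ 0.
  x = -2: f_y(-2, y) = 2*y - 6; vanishes at y ∈ {3}. (-2, 3): f_x = 0, f = 0 — SINGULAR.
  x = -1: f_y(-1, y) = 6*y - 20; no integer root y with |y| ≤ 4.
  x = 0: f_y(0, y) = 10*y - 38; no integer root y with |y| ≤ 4.
  x = 1: f_y(1, y) = 14*y - 60; no integer root y with |y| ≤ 4.
  x = 2: f_y(2, y) = 18*y - 86; no integer root y with |y| ≤ 4.
  x = 3: f_y(3, y) = 22*y - 116; no integer root y with |y| ≤ 4.
  x = 4: f_y(4, y) = 26*y - 150; no integer root y with |y| ≤ 4.
Only singular point on the grid: (-2, 3).
Classify: substitute x = -2 + u, y = 3 + v and expand: f = -3*u**3 - 2*u**2*v + 2*u*v**2 + v**2.
No constant or linear terms (consistent with a singular point). Quadratic part: v**2. Cubic part: -3*u**3 - 2*u**2*v + 2*u*v**2.
The quadratic part v**2 is a perfect square, so there is a single (double) tangent line v = 0, i.e. y = 3. Restricting the cubic part to that line (v = 0) leaves -3*u**3 ≠ 0, so f is not divisible by v and the branch is v² ≈ 3*u**3 to lowest order — this is a cusp.
Classification: cusp.


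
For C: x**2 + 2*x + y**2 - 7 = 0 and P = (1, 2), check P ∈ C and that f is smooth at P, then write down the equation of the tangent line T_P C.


Tangent line at P: 4*x + 4*y - 12 = 0.

Step 1: f(1, 2) = 0, so P lies on C.
Step 2: partial derivatives
  f_x(x, y) = 2*x + 2, f_y(x, y) = 2*y.
  f_x(P) = 4, f_y(P) = 4 (gradient nonzero, so P is smooth).
Step 3: tangent line at P: 4·(x − 1) + 4·(y − 2) = 0.
Expanding: 4*x + 4*y - 12 = 0.


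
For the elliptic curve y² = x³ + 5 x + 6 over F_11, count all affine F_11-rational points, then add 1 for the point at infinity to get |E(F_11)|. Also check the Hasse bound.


Affine points = {(1, 1), (1, 10), (3, 2), (3, 9), (10, 0)}; affine count = 5; |E(F_11)| = 6.

Discriminant check: Δ ∝ 4a³ + 27b² = 4·5³ + 27·6² = 4·125 + 27·36 ≡ 9 (mod 11). Nonzero ⇒ E is nonsingular.
For each x ∈ F_11, compute rhs = x³ + 5·x + 6 mod 11, then count y ∈ F_11 with y² ≡ rhs.
  x = 0: rhs = 6, matching y values: none (0 points).
  x = 1: rhs = 1, matching y values: 1, 10 (2 points).
  x = 2: rhs = 2, matching y values: none (0 points).
  x = 3: rhs = 4, matching y values: 2, 9 (2 points).
  x = 4: rhs = 2, matching y values: none (0 points).
  x = 5: rhs = 2, matching y values: none (0 points).
  x = 6: rhs = 10, matching y values: none (0 points).
  x = 7: rhs = 10, matching y values: none (0 points).
  x = 8: rhs = 8, matching y values: none (0 points).
  x = 9: rhs = 10, matching y values: none (0 points).
  x = 10: rhs = 0, matching y values: 0 (1 points).
Total affine count: 5.
Full point count |E(F_11)| = 5 + 1 = 6.
Hasse bound: |6 − (11+1)| = |-6| = 6 ≤ 2√11 ≈ 6.6332 ✓.


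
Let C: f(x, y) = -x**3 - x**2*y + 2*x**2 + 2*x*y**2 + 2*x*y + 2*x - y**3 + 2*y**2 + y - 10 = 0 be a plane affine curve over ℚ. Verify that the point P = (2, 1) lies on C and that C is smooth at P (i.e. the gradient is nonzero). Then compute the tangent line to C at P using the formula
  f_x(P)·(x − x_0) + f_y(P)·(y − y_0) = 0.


Tangent line at P: -2*x + 10*y - 6 = 0.

Step 1: f(2, 1) = 0, so P lies on C.
Step 2: partial derivatives
  f_x(x, y) = -3*x**2 - 2*x*y + 4*x + 2*y**2 + 2*y + 2, f_y(x, y) = -x**2 + 4*x*y + 2*x - 3*y**2 + 4*y + 1.
  f_x(P) = -2, f_y(P) = 10 (gradient nonzero, so P is smooth).
Step 3: tangent line at P: -2·(x − 2) + 10·(y − 1) = 0.
Expanding: -2*x + 10*y - 6 = 0.


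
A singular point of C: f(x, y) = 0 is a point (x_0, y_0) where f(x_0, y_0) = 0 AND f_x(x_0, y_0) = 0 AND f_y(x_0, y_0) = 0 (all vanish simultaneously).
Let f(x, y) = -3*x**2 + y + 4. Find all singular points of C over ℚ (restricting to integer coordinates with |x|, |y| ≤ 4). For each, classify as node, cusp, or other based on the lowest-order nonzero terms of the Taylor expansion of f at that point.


No singular points in the scanned grid; C is smooth there.

Compute partial derivatives:
  f_x = -6*x.
  f_y = 1.
f_y = 1 is a nonzero constant, so f_y never vanishes: no point (x, y) can satisfy f = f_x = f_y = 0. In particular no (x, y) ∈ {−4, ..., 4}² is singular; the curve is smooth.


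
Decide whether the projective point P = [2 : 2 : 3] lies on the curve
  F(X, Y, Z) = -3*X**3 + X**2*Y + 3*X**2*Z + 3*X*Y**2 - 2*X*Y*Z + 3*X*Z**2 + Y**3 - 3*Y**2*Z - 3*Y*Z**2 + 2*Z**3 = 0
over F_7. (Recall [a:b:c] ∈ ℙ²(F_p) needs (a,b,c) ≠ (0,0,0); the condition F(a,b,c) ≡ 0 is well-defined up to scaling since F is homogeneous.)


F(2,2,3) ≡ 4 (mod 7); P is NOT on the curve.

Evaluate F(2, 2, 3) term-by-term (mod 7).
  -3*X**3 ↦ -3·8·1·1 = -24
  X**2*Y ↦ 1·4·2·1 = 8
  3*X**2*Z ↦ 3·4·1·3 = 36
  3*X*Y**2 ↦ 3·2·4·1 = 24
  -2*X*Y*Z ↦ -2·2·2·3 = -24
  3*X*Z**2 ↦ 3·2·1·9 = 54
  Y**3 ↦ 1·1·8·1 = 8
  -3*Y**2*Z ↦ -3·1·4·3 = -36
  -3*Y*Z**2 ↦ -3·1·2·9 = -54
  2*Z**3 ↦ 2·1·1·27 = 54
Sum: F(2, 2, 3) = (-24) + (8) + (36) + (24) + (-24) + (54) + (8) + (-36) + (-54) + (54) = 46.
Reducing mod 7: 46 ≡ 4 (mod 7).
Since F(a, b, c) ≡ 4 ≠ 0 (mod 7), P does NOT lie on the curve.


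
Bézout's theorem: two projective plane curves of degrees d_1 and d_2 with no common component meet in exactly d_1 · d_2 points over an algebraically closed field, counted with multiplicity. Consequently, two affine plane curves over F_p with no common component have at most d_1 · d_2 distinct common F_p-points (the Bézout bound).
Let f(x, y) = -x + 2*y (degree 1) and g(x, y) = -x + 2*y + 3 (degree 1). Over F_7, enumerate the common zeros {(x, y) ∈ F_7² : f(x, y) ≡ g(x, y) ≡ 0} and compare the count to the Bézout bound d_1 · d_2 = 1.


Common zeros: ∅; count = 0; Bézout bound = 1.

deg(f) = 1, deg(g) = 1, so Bézout bound = 1.
Scan x ∈ F_7. For each x, list the y ∈ F_7 with f(x, y) ≡ 0 and those with g(x, y) ≡ 0 (mod 7); the common zeros in that column are the intersection.
  x = 0: f ≡ 0 at y ∈ {0}; g ≡ 0 at y ∈ {2}; common: ∅.
  x = 1: f ≡ 0 at y ∈ {4}; g ≡ 0 at y ∈ {6}; common: ∅.
  x = 2: f ≡ 0 at y ∈ {1}; g ≡ 0 at y ∈ {3}; common: ∅.
  x = 3: f ≡ 0 at y ∈ {5}; g ≡ 0 at y ∈ {0}; common: ∅.
  x = 4: f ≡ 0 at y ∈ {2}; g ≡ 0 at y ∈ {4}; common: ∅.
  x = 5: f ≡ 0 at y ∈ {6}; g ≡ 0 at y ∈ {1}; common: ∅.
  x = 6: f ≡ 0 at y ∈ {3}; g ≡ 0 at y ∈ {5}; common: ∅.
Collecting: common zeros = ∅, so the count is 0.
Comparison with the Bézout bound: 0 ≤ 1 = deg(f)·deg(g), as expected for curves with no common component (the affine F_7-count falls short of the bound because intersections may lie at infinity, over extension fields, or carry multiplicity).


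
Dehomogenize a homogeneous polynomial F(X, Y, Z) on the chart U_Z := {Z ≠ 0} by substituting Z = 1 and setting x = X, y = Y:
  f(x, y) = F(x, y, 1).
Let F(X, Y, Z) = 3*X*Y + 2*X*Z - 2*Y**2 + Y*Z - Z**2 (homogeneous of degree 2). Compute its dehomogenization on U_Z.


f(x, y) = 3*x*y + 2*x - 2*y**2 + y - 1

On U_Z we set Z = 1. Each monomial c·X^i·Y^j·Z^k in F becomes c·x^i·y^j·1^k = c·x^i·y^j.
Substituting Z = 1: F(X, Y, 1) = 3*x*y + 2*x - 2*y**2 + y - 1.
Note: deg(f) ≤ deg(F) = 2; strict inequality happens when F is divisible by Z (lost terms).


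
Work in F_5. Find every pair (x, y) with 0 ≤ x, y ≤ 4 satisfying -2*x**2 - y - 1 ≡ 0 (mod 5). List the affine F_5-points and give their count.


Affine F_5-points: {(0, 4), (1, 2), (2, 1), (3, 1), (4, 2)}; count = 5.

For each of the 25 pairs (x, y) ∈ F_5², evaluate f(x, y) mod 5. Record the zeros.
  x = 0: [0↦4, 1↦3, 2↦2, 3↦1, 4↦0]  zeros at y ∈ {4}
  x = 1: [0↦2, 1↦1, 2↦0, 3↦4, 4↦3]  zeros at y ∈ {2}
  x = 2: [0↦1, 1↦0, 2↦4, 3↦3, 4↦2]  zeros at y ∈ {1}
  x = 3: [0↦1, 1↦0, 2↦4, 3↦3, 4↦2]  zeros at y ∈ {1}
  x = 4: [0↦2, 1↦1, 2↦0, 3↦4, 4↦3]  zeros at y ∈ {2}
Collecting zeros: affine points = {(0, 4), (1, 2), (2, 1), (3, 1), (4, 2)}.
Total count |C(F_5)_aff| = 5.


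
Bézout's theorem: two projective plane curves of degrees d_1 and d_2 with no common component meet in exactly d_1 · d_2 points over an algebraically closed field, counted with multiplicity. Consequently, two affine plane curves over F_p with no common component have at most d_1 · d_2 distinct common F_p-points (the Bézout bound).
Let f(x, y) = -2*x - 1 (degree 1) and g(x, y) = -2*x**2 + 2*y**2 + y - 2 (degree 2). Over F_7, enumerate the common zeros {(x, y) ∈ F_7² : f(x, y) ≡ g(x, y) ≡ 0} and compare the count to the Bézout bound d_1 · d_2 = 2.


Common zeros: {(3, 5)}; count = 1; Bézout bound = 2.

deg(f) = 1, deg(g) = 2, so Bézout bound = 2.
Scan x ∈ F_7. For each x, list the y ∈ F_7 with f(x, y) ≡ 0 and those with g(x, y) ≡ 0 (mod 7); the common zeros in that column are the intersection.
  x = 0: f ≡ 0 at y ∈ ∅; g ≡ 0 at y ∈ ∅; common: ∅.
  x = 1: f ≡ 0 at y ∈ ∅; g ≡ 0 at y ∈ ∅; common: ∅.
  x = 2: f ≡ 0 at y ∈ ∅; g ≡ 0 at y ∈ {1, 2}; common: ∅.
  x = 3: f ≡ 0 at y ∈ {0, 1, 2, 3, 4, 5, 6}; g ≡ 0 at y ∈ {5}; common: {5}.
  x = 4: f ≡ 0 at y ∈ ∅; g ≡ 0 at y ∈ {5}; common: ∅.
  x = 5: f ≡ 0 at y ∈ ∅; g ≡ 0 at y ∈ {1, 2}; common: ∅.
  x = 6: f ≡ 0 at y ∈ ∅; g ≡ 0 at y ∈ ∅; common: ∅.
Collecting: common zeros = {(3, 5)}, so the count is 1.
Comparison with the Bézout bound: 1 ≤ 2 = deg(f)·deg(g), as expected for curves with no common component (the affine F_7-count falls short of the bound because intersections may lie at infinity, over extension fields, or carry multiplicity).


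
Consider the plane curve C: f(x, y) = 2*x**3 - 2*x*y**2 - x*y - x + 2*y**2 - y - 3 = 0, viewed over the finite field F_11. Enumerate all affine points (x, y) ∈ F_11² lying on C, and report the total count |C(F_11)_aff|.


Affine F_11-points: {(0, 7), (0, 10), (1, 10), (2, 0), (2, 4), (3, 3), (3, 7), (4, 0), (4, 1), (5, 0), (5, 2), (8, 1), (8, 7), (10, 1), (10, 10)}; count = 15.

For each of the 121 pairs (x, y) ∈ F_11², evaluate f(x, y) mod 11. Record the zeros.
  x = 0: [0↦8, 1↦9, 2↦3, 3↦1, 4↦3, 5↦9, 6↦8, 7↦0, 8↦7, 9↦7, 10↦0]  zeros at y ∈ {7, 10}
  x = 1: [0↦9, 1↦7, 2↦5, 3↦3, 4↦1, 5↦10, 6↦8, 7↦6, 8↦4, 9↦2, 10↦0]  zeros at y ∈ {10}
  x = 2: [0↦0, 1↦6, 2↦8, 3↦6, 4↦0, 5↦1, 6↦9, 7↦2, 8↦2, 9↦9, 10↦1]  zeros at y ∈ {0, 4}
  x = 3: [0↦4, 1↦7, 2↦2, 3↦0, 4↦1, 5↦5, 6↦1, 7↦0, 8↦2, 9↦7, 10↦4]  zeros at y ∈ {3, 7}
  x = 4: [0↦0, 1↦0, 2↦10, 3↦8, 4↦5, 5↦1, 6↦7, 7↦1, 8↦5, 9↦8, 10↦10]  zeros at y ∈ {0, 1}
  x = 5: [0↦0, 1↦8, 2↦0, 3↦9, 4↦2, 5↦1, 6↦6, 7↦6, 8↦1, 9↦2, 10↦9]  zeros at y ∈ {0, 2}
  x = 6: [0↦5, 1↦10, 2↦6, 3↦4, 4↦4, 5↦6, 6↦10, 7↦5, 8↦2, 9↦1, 10↦2]  zeros at y ∈ ∅
  x = 7: [0↦5, 1↦7, 2↦7, 3↦5, 4↦1, 5↦6, 6↦9, 7↦10, 8↦9, 9↦6, 10↦1]  zeros at y ∈ ∅
  x = 8: [0↦1, 1↦0, 2↦4, 3↦2, 4↦5, 5↦2, 6↦4, 7↦0, 8↦1, 9↦7, 10↦7]  zeros at y ∈ {1, 7}
  x = 9: [0↦5, 1↦1, 2↦9, 3↦7, 4↦6, 5↦6, 6↦7, 7↦9, 8↦1, 9↦5, 10↦10]  zeros at y ∈ ∅
  x = 10: [0↦7, 1↦0, 2↦1, 3↦10, 4↦5, 5↦8, 6↦8, 7↦5, 8↦10, 9↦1, 10↦0]  zeros at y ∈ {1, 10}
Collecting zeros: affine points = {(0, 7), (0, 10), (1, 10), (2, 0), (2, 4), (3, 3), (3, 7), (4, 0), (4, 1), (5, 0), (5, 2), (8, 1), (8, 7), (10, 1), (10, 10)}.
Total count |C(F_11)_aff| = 15.


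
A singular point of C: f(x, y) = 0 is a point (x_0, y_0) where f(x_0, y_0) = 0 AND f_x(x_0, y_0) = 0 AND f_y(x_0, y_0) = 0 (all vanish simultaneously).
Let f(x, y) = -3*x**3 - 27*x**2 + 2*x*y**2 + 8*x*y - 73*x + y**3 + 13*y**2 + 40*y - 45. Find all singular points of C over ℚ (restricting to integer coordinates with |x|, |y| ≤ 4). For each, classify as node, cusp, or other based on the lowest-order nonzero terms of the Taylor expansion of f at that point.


Singular points: {(-3, -2)}; classification: cusp.

Compute partial derivatives:
  f_x = -9*x**2 - 54*x + 2*y**2 + 8*y - 73.
  f_y = 4*x*y + 8*x + 3*y**2 + 26*y + 40.
Scan x_0 ∈ {−4, ..., 4}. For each x_0, f_y(x_0, y) is a polynomial in y; find its integer roots y ∈ {−4, ..., 4}, then test f_x and f at those candidates.
  x = -4: f_y(-4, y) = 3*y**2 + 10*y + 8; vanishes at y ∈ {-2}. (-4, -2): f_x = -9 ≠ 0.
  x = -3: f_y(-3, y) = 3*y**2 + 14*y + 16; vanishes at y ∈ {-2}. (-3, -2): f_x = 0, f = 0 — SINGULAR.
  x = -2: f_y(-2, y) = 3*y**2 + 18*y + 24; vanishes at y ∈ {-4, -2}. (-2, -4): f_x = -1 ≠ 0; (-2, -2): f_x = -9 ≠ 0.
  x = -1: f_y(-1, y) = 3*y**2 + 22*y + 32; vanishes at y ∈ {-2}. (-1, -2): f_x = -36 ≠ 0.
  x = 0: f_y(0, y) = 3*y**2 + 26*y + 40; vanishes at y ∈ {-2}. (0, -2): f_x = -81 ≠ 0.
  x = 1: f_y(1, y) = 3*y**2 + 30*y + 48; vanishes at y ∈ {-2}. (1, -2): f_x = -144 ≠ 0.
  x = 2: f_y(2, y) = 3*y**2 + 34*y + 56; vanishes at y ∈ {-2}. (2, -2): f_x = -225 ≠ 0.
  x = 3: f_y(3, y) = 3*y**2 + 38*y + 64; vanishes at y ∈ {-2}. (3, -2): f_x = -324 ≠ 0.
  x = 4: f_y(4, y) = 3*y**2 + 42*y + 72; vanishes at y ∈ {-2}. (4, -2): f_x = -441 ≠ 0.
Only singular point on the grid: (-3, -2).
Classify: substitute x = -3 + u, y = -2 + v and expand: f = -3*u**3 + 2*u*v**2 + v**3 + v**2.
No constant or linear terms (consistent with a singular point). Quadratic part: v**2. Cubic part: -3*u**3 + 2*u*v**2 + v**3.
The quadratic part v**2 is a perfect square, so there is a single (double) tangent line v = 0, i.e. y = -2. Restricting the cubic part to that line (v = 0) leaves -3*u**3 ≠ 0, so f is not divisible by v and the branch is v² ≈ 3*u**3 to lowest order — this is a cusp.
Classification: cusp.


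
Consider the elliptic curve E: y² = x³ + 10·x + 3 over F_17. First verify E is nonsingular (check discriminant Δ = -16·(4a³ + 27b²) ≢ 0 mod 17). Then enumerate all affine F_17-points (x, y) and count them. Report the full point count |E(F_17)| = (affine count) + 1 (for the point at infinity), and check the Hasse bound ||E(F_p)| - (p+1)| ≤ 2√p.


Affine points = {(3, 3), (3, 14), (5, 5), (5, 12), (7, 5), (7, 12), (8, 0), (10, 7), (10, 10), (11, 4), (11, 13), (12, 7), (12, 10), (13, 1), (13, 16), (15, 3), (15, 14), (16, 3), (16, 14)}; affine count = 19; |E(F_17)| = 20.

Discriminant check: Δ ∝ 4a³ + 27b² = 4·10³ + 27·3² = 4·1000 + 27·9 ≡ 10 (mod 17). Nonzero ⇒ E is nonsingular.
For each x ∈ F_17, compute rhs = x³ + 10·x + 3 mod 17, then count y ∈ F_17 with y² ≡ rhs.
  x = 0: rhs = 3, matching y values: none (0 points).
  x = 1: rhs = 14, matching y values: none (0 points).
  x = 2: rhs = 14, matching y values: none (0 points).
  x = 3: rhs = 9, matching y values: 3, 14 (2 points).
  x = 4: rhs = 5, matching y values: none (0 points).
  x = 5: rhs = 8, matching y values: 5, 12 (2 points).
  x = 6: rhs = 7, matching y values: none (0 points).
  x = 7: rhs = 8, matching y values: 5, 12 (2 points).
  x = 8: rhs = 0, matching y values: 0 (1 points).
  x = 9: rhs = 6, matching y values: none (0 points).
  x = 10: rhs = 15, matching y values: 7, 10 (2 points).
  x = 11: rhs = 16, matching y values: 4, 13 (2 points).
  x = 12: rhs = 15, matching y values: 7, 10 (2 points).
  x = 13: rhs = 1, matching y values: 1, 16 (2 points).
  x = 14: rhs = 14, matching y values: none (0 points).
  x = 15: rhs = 9, matching y values: 3, 14 (2 points).
  x = 16: rhs = 9, matching y values: 3, 14 (2 points).
Total affine count: 19.
Full point count |E(F_17)| = 19 + 1 = 20.
Hasse bound: |20 − (17+1)| = |2| = 2 ≤ 2√17 ≈ 8.2462 ✓.


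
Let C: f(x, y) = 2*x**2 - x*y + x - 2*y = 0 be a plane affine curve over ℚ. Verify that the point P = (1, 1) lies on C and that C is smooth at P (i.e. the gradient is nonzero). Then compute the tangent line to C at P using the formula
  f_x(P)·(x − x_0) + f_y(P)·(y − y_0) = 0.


Tangent line at P: 4*x - 3*y - 1 = 0.

Step 1: f(1, 1) = 0, so P lies on C.
Step 2: partial derivatives
  f_x(x, y) = 4*x - y + 1, f_y(x, y) = -x - 2.
  f_x(P) = 4, f_y(P) = -3 (gradient nonzero, so P is smooth).
Step 3: tangent line at P: 4·(x − 1) + -3·(y − 1) = 0.
Expanding: 4*x - 3*y - 1 = 0.


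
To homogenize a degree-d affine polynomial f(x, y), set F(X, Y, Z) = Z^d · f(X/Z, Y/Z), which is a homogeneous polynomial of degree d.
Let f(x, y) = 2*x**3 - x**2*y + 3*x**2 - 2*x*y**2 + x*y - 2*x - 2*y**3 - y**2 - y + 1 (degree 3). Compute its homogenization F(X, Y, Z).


F(X, Y, Z) = 2*X**3 - X**2*Y + 3*X**2*Z - 2*X*Y**2 + X*Y*Z - 2*X*Z**2 - 2*Y**3 - Y**2*Z - Y*Z**2 + Z**3

deg(f) = 3.
Substitute x = X/Z, y = Y/Z into f, then multiply by Z^3.
  monomial 2·x^3·y^0 ↦ 2·X^3·Y^0·Z^0.
  monomial -1·x^2·y^1 ↦ -1·X^2·Y^1·Z^0.
  monomial 3·x^2·y^0 ↦ 3·X^2·Y^0·Z^1.
  monomial -2·x^1·y^2 ↦ -2·X^1·Y^2·Z^0.
  monomial 1·x^1·y^1 ↦ 1·X^1·Y^1·Z^1.
  monomial -2·x^1·y^0 ↦ -2·X^1·Y^0·Z^2.
  monomial -2·x^0·y^3 ↦ -2·X^0·Y^3·Z^0.
  monomial -1·x^0·y^2 ↦ -1·X^0·Y^2·Z^1.
  monomial -1·x^0·y^1 ↦ -1·X^0·Y^1·Z^2.
  monomial 1·x^0·y^0 ↦ 1·X^0·Y^0·Z^3.
Collecting: F(X, Y, Z) = 2*X**3 - X**2*Y + 3*X**2*Z - 2*X*Y**2 + X*Y*Z - 2*X*Z**2 - 2*Y**3 - Y**2*Z - Y*Z**2 + Z**3.


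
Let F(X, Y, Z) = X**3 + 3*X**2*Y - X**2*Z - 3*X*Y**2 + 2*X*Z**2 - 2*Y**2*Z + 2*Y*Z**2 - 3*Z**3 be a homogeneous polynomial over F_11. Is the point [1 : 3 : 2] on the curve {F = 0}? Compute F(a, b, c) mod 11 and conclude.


F(1,3,2) ≡ 8 (mod 11); P is NOT on the curve.

Evaluate F(1, 3, 2) term-by-term (mod 11).
  X**3 ↦ 1·1·1·1 = 1
  3*X**2*Y ↦ 3·1·3·1 = 9
  -X**2*Z ↦ -1·1·1·2 = -2
  -3*X*Y**2 ↦ -3·1·9·1 = -27
  2*X*Z**2 ↦ 2·1·1·4 = 8
  -2*Y**2*Z ↦ -2·1·9·2 = -36
  2*Y*Z**2 ↦ 2·1·3·4 = 24
  -3*Z**3 ↦ -3·1·1·8 = -24
Sum: F(1, 3, 2) = (1) + (9) + (-2) + (-27) + (8) + (-36) + (24) + (-24) = -47.
Reducing mod 11: -47 ≡ 8 (mod 11).
Since F(a, b, c) ≡ 8 ≠ 0 (mod 11), P does NOT lie on the curve.


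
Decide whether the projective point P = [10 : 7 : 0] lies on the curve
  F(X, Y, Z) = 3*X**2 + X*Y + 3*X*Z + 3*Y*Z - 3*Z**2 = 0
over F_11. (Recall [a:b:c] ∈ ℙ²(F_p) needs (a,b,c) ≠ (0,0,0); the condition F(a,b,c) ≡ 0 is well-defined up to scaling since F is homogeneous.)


F(10,7,0) ≡ 7 (mod 11); P is NOT on the curve.

Evaluate F(10, 7, 0) term-by-term (mod 11).
  3*X**2 ↦ 3·100·1·1 = 300
  X*Y ↦ 1·10·7·1 = 70
  3*X*Z ↦ 3·10·1·0 = 0
  3*Y*Z ↦ 3·1·7·0 = 0
  -3*Z**2 ↦ -3·1·1·0 = 0
Sum: F(10, 7, 0) = (300) + (70) + (0) + (0) + (0) = 370.
Reducing mod 11: 370 ≡ 7 (mod 11).
Since F(a, b, c) ≡ 7 ≠ 0 (mod 11), P does NOT lie on the curve.


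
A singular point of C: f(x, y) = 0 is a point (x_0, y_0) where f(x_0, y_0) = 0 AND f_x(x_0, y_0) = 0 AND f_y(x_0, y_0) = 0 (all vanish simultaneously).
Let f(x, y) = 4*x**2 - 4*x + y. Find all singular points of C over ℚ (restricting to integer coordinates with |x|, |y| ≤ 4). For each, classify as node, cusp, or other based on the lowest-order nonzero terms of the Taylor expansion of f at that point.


No singular points in the scanned grid; C is smooth there.

Compute partial derivatives:
  f_x = 8*x - 4.
  f_y = 1.
f_y = 1 is a nonzero constant, so f_y never vanishes: no point (x, y) can satisfy f = f_x = f_y = 0. In particular no (x, y) ∈ {−4, ..., 4}² is singular; the curve is smooth.


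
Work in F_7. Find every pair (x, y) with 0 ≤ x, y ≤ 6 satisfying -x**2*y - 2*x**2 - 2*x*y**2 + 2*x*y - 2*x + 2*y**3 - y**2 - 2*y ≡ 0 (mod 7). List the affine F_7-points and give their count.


Affine F_7-points: {(0, 0), (2, 4), (3, 4), (3, 6), (5, 6), (6, 0)}; count = 6.

For each of the 49 pairs (x, y) ∈ F_7², evaluate f(x, y) mod 7. Record the zeros.
  x = 0: [0↦0, 1↦6, 2↦1, 3↦4, 4↦6, 5↦5, 6↦6]  zeros at y ∈ {0}
  x = 1: [0↦3, 1↦1, 2↦5, 3↦6, 4↦2, 5↦5, 6↦6]  zeros at y ∈ ∅
  x = 2: [0↦2, 1↦4, 2↦1, 3↦5, 4↦0, 5↦5, 6↦4]  zeros at y ∈ {4}
  x = 3: [0↦4, 1↦1, 2↦3, 3↦1, 4↦0, 5↦5, 6↦0]  zeros at y ∈ {4, 6}
  x = 4: [0↦2, 1↦6, 2↦4, 3↦1, 4↦2, 5↦5, 6↦1]  zeros at y ∈ ∅
  x = 5: [0↦3, 1↦5, 2↦4, 3↦5, 4↦6, 5↦5, 6↦0]  zeros at y ∈ {6}
  x = 6: [0↦0, 1↦5, 2↦3, 3↦6, 4↦5, 5↦5, 6↦4]  zeros at y ∈ {0}
Collecting zeros: affine points = {(0, 0), (2, 4), (3, 4), (3, 6), (5, 6), (6, 0)}.
Total count |C(F_7)_aff| = 6.


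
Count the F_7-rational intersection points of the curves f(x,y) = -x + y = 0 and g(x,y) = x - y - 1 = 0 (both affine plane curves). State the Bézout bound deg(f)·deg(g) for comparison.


Common zeros: ∅; count = 0; Bézout bound = 1.

deg(f) = 1, deg(g) = 1, so Bézout bound = 1.
Scan x ∈ F_7. For each x, list the y ∈ F_7 with f(x, y) ≡ 0 and those with g(x, y) ≡ 0 (mod 7); the common zeros in that column are the intersection.
  x = 0: f ≡ 0 at y ∈ {0}; g ≡ 0 at y ∈ {6}; common: ∅.
  x = 1: f ≡ 0 at y ∈ {1}; g ≡ 0 at y ∈ {0}; common: ∅.
  x = 2: f ≡ 0 at y ∈ {2}; g ≡ 0 at y ∈ {1}; common: ∅.
  x = 3: f ≡ 0 at y ∈ {3}; g ≡ 0 at y ∈ {2}; common: ∅.
  x = 4: f ≡ 0 at y ∈ {4}; g ≡ 0 at y ∈ {3}; common: ∅.
  x = 5: f ≡ 0 at y ∈ {5}; g ≡ 0 at y ∈ {4}; common: ∅.
  x = 6: f ≡ 0 at y ∈ {6}; g ≡ 0 at y ∈ {5}; common: ∅.
Collecting: common zeros = ∅, so the count is 0.
Comparison with the Bézout bound: 0 ≤ 1 = deg(f)·deg(g), as expected for curves with no common component (the affine F_7-count falls short of the bound because intersections may lie at infinity, over extension fields, or carry multiplicity).


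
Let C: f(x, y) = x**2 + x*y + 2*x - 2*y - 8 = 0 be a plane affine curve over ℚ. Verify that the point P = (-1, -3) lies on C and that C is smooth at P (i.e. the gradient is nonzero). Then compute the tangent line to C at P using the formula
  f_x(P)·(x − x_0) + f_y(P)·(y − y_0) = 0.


Tangent line at P: -3*x - 3*y - 12 = 0.

Step 1: f(-1, -3) = 0, so P lies on C.
Step 2: partial derivatives
  f_x(x, y) = 2*x + y + 2, f_y(x, y) = x - 2.
  f_x(P) = -3, f_y(P) = -3 (gradient nonzero, so P is smooth).
Step 3: tangent line at P: -3·(x − -1) + -3·(y − -3) = 0.
Expanding: -3*x - 3*y - 12 = 0.


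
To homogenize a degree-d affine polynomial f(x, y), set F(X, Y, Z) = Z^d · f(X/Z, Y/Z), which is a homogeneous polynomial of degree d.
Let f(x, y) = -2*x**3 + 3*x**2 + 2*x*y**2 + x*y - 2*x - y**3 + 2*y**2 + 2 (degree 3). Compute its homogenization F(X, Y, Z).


F(X, Y, Z) = -2*X**3 + 3*X**2*Z + 2*X*Y**2 + X*Y*Z - 2*X*Z**2 - Y**3 + 2*Y**2*Z + 2*Z**3

deg(f) = 3.
Substitute x = X/Z, y = Y/Z into f, then multiply by Z^3.
  monomial -2·x^3·y^0 ↦ -2·X^3·Y^0·Z^0.
  monomial 3·x^2·y^0 ↦ 3·X^2·Y^0·Z^1.
  monomial 2·x^1·y^2 ↦ 2·X^1·Y^2·Z^0.
  monomial 1·x^1·y^1 ↦ 1·X^1·Y^1·Z^1.
  monomial -2·x^1·y^0 ↦ -2·X^1·Y^0·Z^2.
  monomial -1·x^0·y^3 ↦ -1·X^0·Y^3·Z^0.
  monomial 2·x^0·y^2 ↦ 2·X^0·Y^2·Z^1.
  monomial 2·x^0·y^0 ↦ 2·X^0·Y^0·Z^3.
Collecting: F(X, Y, Z) = -2*X**3 + 3*X**2*Z + 2*X*Y**2 + X*Y*Z - 2*X*Z**2 - Y**3 + 2*Y**2*Z + 2*Z**3.


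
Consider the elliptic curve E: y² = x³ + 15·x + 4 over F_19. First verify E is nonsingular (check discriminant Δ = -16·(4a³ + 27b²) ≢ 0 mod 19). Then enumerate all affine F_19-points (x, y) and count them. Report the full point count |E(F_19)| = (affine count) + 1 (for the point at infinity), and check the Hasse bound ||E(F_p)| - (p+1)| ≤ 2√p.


Affine points = {(0, 2), (0, 17), (1, 1), (1, 18), (2, 2), (2, 17), (3, 0), (6, 5), (6, 14), (8, 3), (8, 16), (17, 2), (17, 17), (18, 8), (18, 11)}; affine count = 15; |E(F_19)| = 16.

Discriminant check: Δ ∝ 4a³ + 27b² = 4·15³ + 27·4² = 4·3375 + 27·16 ≡ 5 (mod 19). Nonzero ⇒ E is nonsingular.
For each x ∈ F_19, compute rhs = x³ + 15·x + 4 mod 19, then count y ∈ F_19 with y² ≡ rhs.
  x = 0: rhs = 4, matching y values: 2, 17 (2 points).
  x = 1: rhs = 1, matching y values: 1, 18 (2 points).
  x = 2: rhs = 4, matching y values: 2, 17 (2 points).
  x = 3: rhs = 0, matching y values: 0 (1 points).
  x = 4: rhs = 14, matching y values: none (0 points).
  x = 5: rhs = 14, matching y values: none (0 points).
  x = 6: rhs = 6, matching y values: 5, 14 (2 points).
  x = 7: rhs = 15, matching y values: none (0 points).
  x = 8: rhs = 9, matching y values: 3, 16 (2 points).
  x = 9: rhs = 13, matching y values: none (0 points).
  x = 10: rhs = 14, matching y values: none (0 points).
  x = 11: rhs = 18, matching y values: none (0 points).
  x = 12: rhs = 12, matching y values: none (0 points).
  x = 13: rhs = 2, matching y values: none (0 points).
  x = 14: rhs = 13, matching y values: none (0 points).
  x = 15: rhs = 13, matching y values: none (0 points).
  x = 16: rhs = 8, matching y values: none (0 points).
  x = 17: rhs = 4, matching y values: 2, 17 (2 points).
  x = 18: rhs = 7, matching y values: 8, 11 (2 points).
Total affine count: 15.
Full point count |E(F_19)| = 15 + 1 = 16.
Hasse bound: |16 − (19+1)| = |-4| = 4 ≤ 2√19 ≈ 8.7178 ✓.


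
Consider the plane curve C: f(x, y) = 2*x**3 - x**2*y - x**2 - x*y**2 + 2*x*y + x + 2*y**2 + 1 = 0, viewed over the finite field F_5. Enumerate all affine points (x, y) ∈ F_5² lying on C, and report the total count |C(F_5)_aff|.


Affine F_5-points: {(1, 1), (1, 3), (2, 0), (2, 1), (2, 2), (2, 3), (2, 4), (3, 1), (4, 3)}; count = 9.

For each of the 25 pairs (x, y) ∈ F_5², evaluate f(x, y) mod 5. Record the zeros.
  x = 0: [0↦1, 1↦3, 2↦4, 3↦4, 4↦3]  zeros at y ∈ ∅
  x = 1: [0↦3, 1↦0, 2↦4, 3↦0, 4↦3]  zeros at y ∈ {1, 3}
  x = 2: [0↦0, 1↦0, 2↦0, 3↦0, 4↦0]  zeros at y ∈ {0, 1, 2, 3, 4}
  x = 3: [0↦4, 1↦0, 2↦4, 3↦1, 4↦1]  zeros at y ∈ {1}
  x = 4: [0↦2, 1↦2, 2↦3, 3↦0, 4↦3]  zeros at y ∈ {3}
Collecting zeros: affine points = {(1, 1), (1, 3), (2, 0), (2, 1), (2, 2), (2, 3), (2, 4), (3, 1), (4, 3)}.
Total count |C(F_5)_aff| = 9.


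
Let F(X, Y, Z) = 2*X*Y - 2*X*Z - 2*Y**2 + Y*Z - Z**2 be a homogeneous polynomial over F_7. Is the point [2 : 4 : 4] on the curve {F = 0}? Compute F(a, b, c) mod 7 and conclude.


F(2,4,4) ≡ 3 (mod 7); P is NOT on the curve.

Evaluate F(2, 4, 4) term-by-term (mod 7).
  2*X*Y ↦ 2·2·4·1 = 16
  -2*X*Z ↦ -2·2·1·4 = -16
  -2*Y**2 ↦ -2·1·16·1 = -32
  Y*Z ↦ 1·1·4·4 = 16
  -Z**2 ↦ -1·1·1·16 = -16
Sum: F(2, 4, 4) = (16) + (-16) + (-32) + (16) + (-16) = -32.
Reducing mod 7: -32 ≡ 3 (mod 7).
Since F(a, b, c) ≡ 3 ≠ 0 (mod 7), P does NOT lie on the curve.


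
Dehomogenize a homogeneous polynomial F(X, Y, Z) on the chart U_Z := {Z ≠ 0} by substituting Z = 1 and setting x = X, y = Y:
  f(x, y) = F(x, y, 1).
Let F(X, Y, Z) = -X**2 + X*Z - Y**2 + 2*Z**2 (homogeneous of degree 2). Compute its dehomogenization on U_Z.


f(x, y) = -x**2 + x - y**2 + 2

On U_Z we set Z = 1. Each monomial c·X^i·Y^j·Z^k in F becomes c·x^i·y^j·1^k = c·x^i·y^j.
Substituting Z = 1: F(X, Y, 1) = -x**2 + x - y**2 + 2.
Note: deg(f) ≤ deg(F) = 2; strict inequality happens when F is divisible by Z (lost terms).


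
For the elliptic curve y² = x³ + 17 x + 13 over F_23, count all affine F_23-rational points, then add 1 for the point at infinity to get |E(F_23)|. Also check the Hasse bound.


Affine points = {(0, 6), (0, 17), (1, 10), (1, 13), (2, 3), (2, 20), (5, 4), (5, 19), (6, 3), (6, 20), (11, 6), (11, 17), (12, 6), (12, 17), (13, 4), (13, 19), (15, 3), (15, 20), (20, 2), (20, 21), (22, 8), (22, 15)}; affine count = 22; |E(F_23)| = 23.

Discriminant check: Δ ∝ 4a³ + 27b² = 4·17³ + 27·13² = 4·4913 + 27·169 ≡ 19 (mod 23). Nonzero ⇒ E is nonsingular.
For each x ∈ F_23, compute rhs = x³ + 17·x + 13 mod 23, then count y ∈ F_23 with y² ≡ rhs.
  x = 0: rhs = 13, matching y values: 6, 17 (2 points).
  x = 1: rhs = 8, matching y values: 10, 13 (2 points).
  x = 2: rhs = 9, matching y values: 3, 20 (2 points).
  x = 3: rhs = 22, matching y values: none (0 points).
  x = 4: rhs = 7, matching y values: none (0 points).
  x = 5: rhs = 16, matching y values: 4, 19 (2 points).
  x = 6: rhs = 9, matching y values: 3, 20 (2 points).
  x = 7: rhs = 15, matching y values: none (0 points).
  x = 8: rhs = 17, matching y values: none (0 points).
  x = 9: rhs = 21, matching y values: none (0 points).
  x = 10: rhs = 10, matching y values: none (0 points).
  x = 11: rhs = 13, matching y values: 6, 17 (2 points).
  x = 12: rhs = 13, matching y values: 6, 17 (2 points).
  x = 13: rhs = 16, matching y values: 4, 19 (2 points).
  x = 14: rhs = 5, matching y values: none (0 points).
  x = 15: rhs = 9, matching y values: 3, 20 (2 points).
  x = 16: rhs = 11, matching y values: none (0 points).
  x = 17: rhs = 17, matching y values: none (0 points).
  x = 18: rhs = 10, matching y values: none (0 points).
  x = 19: rhs = 19, matching y values: none (0 points).
  x = 20: rhs = 4, matching y values: 2, 21 (2 points).
  x = 21: rhs = 17, matching y values: none (0 points).
  x = 22: rhs = 18, matching y values: 8, 15 (2 points).
Total affine count: 22.
Full point count |E(F_23)| = 22 + 1 = 23.
Hasse bound: |23 − (23+1)| = |-1| = 1 ≤ 2√23 ≈ 9.5917 ✓.
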